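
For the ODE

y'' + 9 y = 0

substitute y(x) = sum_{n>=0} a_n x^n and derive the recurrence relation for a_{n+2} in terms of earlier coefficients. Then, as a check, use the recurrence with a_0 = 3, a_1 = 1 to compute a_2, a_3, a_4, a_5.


Substitute y = sum_n a_n x^n into y'' + (const) y = 0.
y''(x) = sum_{n>=0} (n+2)(n+1) a_{n+2} x^n.
The ODE becomes sum_n [(n+2)(n+1) a_{n+2} + 9 a_n] x^n = 0.
Setting each coefficient to zero gives the recurrence:
  (n+2)(n+1) a_{n+2} + 9 a_n = 0,
  a_{n+2} = -9 / ((n+1)(n+2)) a_n.

Check with a_0 = 3, a_1 = 1 (apply the recurrence for n = 0, 1, 2, 3): a_0 = 3, a_1 = 1, a_2 = -27/2, a_3 = -3/2, a_4 = 81/8, a_5 = 27/40.

a_{n+2} = -9/((n+1)(n+2)) * a_n; check: a_0 = 3, a_1 = 1, a_2 = -27/2, a_3 = -3/2, a_4 = 81/8, a_5 = 27/40


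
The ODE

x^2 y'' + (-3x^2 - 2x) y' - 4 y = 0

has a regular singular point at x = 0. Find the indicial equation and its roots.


Divide by x^2 to reach normal form y'' + P_1(x) y' + P_2(x) y = 0 with P_1(x) = -3 - 2/x and P_2(x) = -4/x^2.
x = 0 is a singular point because the y'-coefficient -3 - 2/x has a pole at x = 0 and the y-coefficient -4/x^2 has a pole at x = 0.
It is a regular singular point because x P_1(x) = p(x) = -3x - 2 and x^2 P_2(x) = q(x) = -4 are polynomials, hence analytic at x = 0.
p(0) = -2,  q(0) = -4.
Indicial equation: r(r-1) + p(0) r + q(0) = 0, i.e. r^2 + (p(0) - 1) r + q(0) = 0, i.e. r^2 - 3 r - 4 = 0.
Discriminant: (-3)^2 - 4(-4) = 25, so r = (3 ± 5)/2.
Solving: r_1 = 4, r_2 = -1.

indicial: r^2 - 3 r - 4 = 0; roots r_1 = 4, r_2 = -1


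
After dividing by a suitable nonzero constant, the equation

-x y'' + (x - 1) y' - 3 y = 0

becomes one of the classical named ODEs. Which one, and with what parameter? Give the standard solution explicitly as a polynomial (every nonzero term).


All three coefficients share the factor -1; dividing through by -1 gives  x y'' + (1 - x) y' + 3 y = 0.
This matches the Laguerre equation x y'' + (1 - x) y' + n y = 0 with n = 3; the polynomial solution is L_3(x).
With y = sum_k a_k x^k, matching x^k gives (k+1)k a_{k+1} + (k+1) a_{k+1} - k a_k + n a_k = 0, i.e. (k+1)^2 a_{k+1} = (k - n) a_k = (k - 3) a_k. The right side vanishes at k = 3, so the series terminates at degree 3.
Standard normalization L_n(0) = 1 gives a_0 = 1. Work upward with a_{k+1} = (k - 3) a_k / (k+1)^2:
  a_1 = (0 - 3)(1) / 1^2 = -3/1 = -3
  a_2 = (1 - 3)(-3) / 2^2 = 6/4 = 3/2
  a_3 = (2 - 3)(3/2) / 3^2 = (-3/2)/9 = -1/6
Hence L_3(x) = -x^3/6 + 3 x^2/2 - 3 x + 1.

L_3(x); series = -x^3/6 + 3 x^2/2 - 3 x + 1


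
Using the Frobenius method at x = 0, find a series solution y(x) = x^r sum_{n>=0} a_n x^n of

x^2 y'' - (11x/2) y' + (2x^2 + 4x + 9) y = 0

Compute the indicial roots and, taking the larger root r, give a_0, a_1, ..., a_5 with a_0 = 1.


Write in Frobenius form y'' + (p(x)/x) y' + (q(x)/x^2) y = 0:
  p(x) = -11/2,  q(x) = 2x^2 + 4x + 9.
Indicial equation: r(r-1) + (-11/2) r + (9) = 0 -> roots r_1 = 9/2, r_2 = 2.
Take r = r_1 = 9/2. Let y(x) = x^r sum_{n>=0} a_n x^n with a_0 = 1.
Substitute y = x^r sum a_n x^n and match x^{r+n}. The recurrence is
  D(n) a_n + 4 a_{n-1} + 2 a_{n-2} = 0,  where D(n) = (r+n)(r+n-1) + (-11/2)(r+n) + (9).
  a_n = [-4 a_{n-1} - 2 a_{n-2}] / D(n).
Since the indicial polynomial factors as (r - r_1)(r - r_2), D(n) = (r_1 + n - r_1)(r_1 + n - r_2) = n(n + 5/2).
Evaluating step by step (a_0 = 1):
  n = 1: D(1) = 1(1 + 5/2) = 7/2; numerator = -4(1) = -4; a_1 = (-4)/(7/2) = -8/7
  n = 2: D(2) = 2(2 + 5/2) = 9; numerator = -4(-8/7) - 2(1) = 18/7; a_2 = (18/7)/(9) = 2/7
  n = 3: D(3) = 3(3 + 5/2) = 33/2; numerator = -4(2/7) - 2(-8/7) = 8/7; a_3 = (8/7)/(33/2) = 16/231
  n = 4: D(4) = 4(4 + 5/2) = 26; numerator = -4(16/231) - 2(2/7) = -28/33; a_4 = (-28/33)/(26) = -14/429
  n = 5: D(5) = 5(5 + 5/2) = 75/2; numerator = -4(-14/429) - 2(16/231) = -8/1001; a_5 = (-8/1001)/(75/2) = -16/75075

r = 9/2; a_0 = 1; a_1 = -8/7; a_2 = 2/7; a_3 = 16/231; a_4 = -14/429; a_5 = -16/75075


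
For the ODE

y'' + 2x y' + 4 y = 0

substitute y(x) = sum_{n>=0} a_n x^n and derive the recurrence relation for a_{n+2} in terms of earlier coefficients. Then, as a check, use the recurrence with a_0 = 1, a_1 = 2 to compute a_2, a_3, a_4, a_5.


Substitute y = sum_n a_n x^n.
y''(x) has coefficient (n+2)(n+1) a_{n+2} at x^n;
2 x y'(x) has coefficient 2 n a_n at x^n (shift);
4 y(x) has coefficient 4 a_n at x^n.
Matching x^n: (n+2)(n+1) a_{n+2} + (2n + 4) a_n = 0.
Thus a_{n+2} = (-2n - 4) / ((n+1)(n+2)) * a_n.

Check with a_0 = 1, a_1 = 2 (apply the recurrence for n = 0, 1, 2, 3): a_0 = 1, a_1 = 2, a_2 = -2, a_3 = -2, a_4 = 4/3, a_5 = 1.

a_(n+2) = (-2n - 4) / ((n+1)(n+2)) * a_n; check: a_0 = 1, a_1 = 2, a_2 = -2, a_3 = -2, a_4 = 4/3, a_5 = 1


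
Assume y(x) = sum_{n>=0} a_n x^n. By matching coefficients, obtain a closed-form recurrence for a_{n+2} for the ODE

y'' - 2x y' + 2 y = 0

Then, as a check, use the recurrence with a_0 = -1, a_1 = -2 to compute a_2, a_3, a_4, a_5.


Substitute y = sum_n a_n x^n.
y''(x) has coefficient (n+2)(n+1) a_{n+2} at x^n;
-2 x y'(x) has coefficient -2 n a_n at x^n (shift);
2 y(x) has coefficient 2 a_n at x^n.
Matching x^n: (n+2)(n+1) a_{n+2} + (-2n + 2) a_n = 0.
Thus a_{n+2} = (2n - 2) / ((n+1)(n+2)) * a_n.

Check with a_0 = -1, a_1 = -2 (apply the recurrence for n = 0, 1, 2, 3): a_0 = -1, a_1 = -2, a_2 = 1, a_3 = 0, a_4 = 1/6, a_5 = 0.

a_(n+2) = (2n - 2) / ((n+1)(n+2)) * a_n; check: a_0 = -1, a_1 = -2, a_2 = 1, a_3 = 0, a_4 = 1/6, a_5 = 0


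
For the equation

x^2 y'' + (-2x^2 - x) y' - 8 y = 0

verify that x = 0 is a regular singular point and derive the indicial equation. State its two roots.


Divide by x^2 to reach normal form y'' + P_1(x) y' + P_2(x) y = 0 with P_1(x) = -2 - 1/x and P_2(x) = -8/x^2.
x = 0 is a singular point because the y'-coefficient -2 - 1/x has a pole at x = 0 and the y-coefficient -8/x^2 has a pole at x = 0.
It is a regular singular point because x P_1(x) = p(x) = -2x - 1 and x^2 P_2(x) = q(x) = -8 are polynomials, hence analytic at x = 0.
p(0) = -1,  q(0) = -8.
Indicial equation: r(r-1) + p(0) r + q(0) = 0, i.e. r^2 + (p(0) - 1) r + q(0) = 0, i.e. r^2 - 2 r - 8 = 0.
Discriminant: (-2)^2 - 4(-8) = 36, so r = (2 ± 6)/2.
Solving: r_1 = 4, r_2 = -2.

indicial: r^2 - 2 r - 8 = 0; roots r_1 = 4, r_2 = -2


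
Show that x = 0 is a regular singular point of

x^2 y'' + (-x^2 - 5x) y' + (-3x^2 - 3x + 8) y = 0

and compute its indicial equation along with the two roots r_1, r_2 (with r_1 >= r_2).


Divide by x^2 to reach normal form y'' + P_1(x) y' + P_2(x) y = 0 with P_1(x) = -1 - 5/x and P_2(x) = -3 - 3/x + 8/x^2.
x = 0 is a singular point because the y'-coefficient -1 - 5/x has a pole at x = 0 and the y-coefficient -3 - 3/x + 8/x^2 has a pole at x = 0.
It is a regular singular point because x P_1(x) = p(x) = -x - 5 and x^2 P_2(x) = q(x) = -3x^2 - 3x + 8 are polynomials, hence analytic at x = 0.
p(0) = -5,  q(0) = 8.
Indicial equation: r(r-1) + p(0) r + q(0) = 0, i.e. r^2 + (p(0) - 1) r + q(0) = 0, i.e. r^2 - 6 r + 8 = 0.
Discriminant: (-6)^2 - 4(8) = 4, so r = (6 ± 2)/2.
Solving: r_1 = 4, r_2 = 2.

indicial: r^2 - 6 r + 8 = 0; roots r_1 = 4, r_2 = 2


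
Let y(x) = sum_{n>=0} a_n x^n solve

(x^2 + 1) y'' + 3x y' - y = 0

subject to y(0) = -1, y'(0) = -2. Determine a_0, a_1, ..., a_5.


Ansatz: y(x) = sum_{n>=0} a_n x^n, so y'(x) = sum_{n>=1} n a_n x^(n-1) and y''(x) = sum_{n>=2} n(n-1) a_n x^(n-2).
Substitute into P(x) y'' + Q(x) y' + R(x) y = 0 with P(x) = x^2 + 1, Q(x) = 3x, R(x) = -1, and match powers of x.
Initial conditions: a_0 = -1, a_1 = -2.
Setting the coefficient of each power of x to zero and solving order by order (substituting the coefficients already found):
  x^0: 2 a_2 - a_0 = 0  ->  2 a_2 = a_0 = -1  ->  a_2 = -1/2
  x^1: 6 a_3 + 2 a_1 = 0  ->  6 a_3 = -2 a_1 = 4  ->  a_3 = 2/3
  x^2: 12 a_4 + 7 a_2 = 0  ->  12 a_4 = -7 a_2 = 7/2  ->  a_4 = 7/24
  x^3: 20 a_5 + 14 a_3 = 0  ->  20 a_5 = -14 a_3 = -28/3  ->  a_5 = -7/15
Truncated series: y(x) = -1 - 2 x - (1/2) x^2 + (2/3) x^3 + (7/24) x^4 - (7/15) x^5 + O(x^6).

a_0 = -1; a_1 = -2; a_2 = -1/2; a_3 = 2/3; a_4 = 7/24; a_5 = -7/15


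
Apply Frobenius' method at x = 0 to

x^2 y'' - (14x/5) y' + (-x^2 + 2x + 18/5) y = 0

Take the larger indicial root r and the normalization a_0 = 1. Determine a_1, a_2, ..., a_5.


Write in Frobenius form y'' + (p(x)/x) y' + (q(x)/x^2) y = 0:
  p(x) = -14/5,  q(x) = -x^2 + 2x + 18/5.
Indicial equation: r(r-1) + (-14/5) r + (18/5) = 0 -> roots r_1 = 2, r_2 = 9/5.
Take r = r_1 = 2. Let y(x) = x^r sum_{n>=0} a_n x^n with a_0 = 1.
Substitute y = x^r sum a_n x^n and match x^{r+n}. The recurrence is
  D(n) a_n + 2 a_{n-1} - 1 a_{n-2} = 0,  where D(n) = (r+n)(r+n-1) + (-14/5)(r+n) + (18/5).
  a_n = [-2 a_{n-1} + 1 a_{n-2}] / D(n).
Since the indicial polynomial factors as (r - r_1)(r - r_2), D(n) = (r_1 + n - r_1)(r_1 + n - r_2) = n(n + 1/5).
Evaluating step by step (a_0 = 1):
  n = 1: D(1) = 1(1 + 1/5) = 6/5; numerator = -2(1) = -2; a_1 = (-2)/(6/5) = -5/3
  n = 2: D(2) = 2(2 + 1/5) = 22/5; numerator = -2(-5/3) + 1(1) = 13/3; a_2 = (13/3)/(22/5) = 65/66
  n = 3: D(3) = 3(3 + 1/5) = 48/5; numerator = -2(65/66) + 1(-5/3) = -40/11; a_3 = (-40/11)/(48/5) = -25/66
  n = 4: D(4) = 4(4 + 1/5) = 84/5; numerator = -2(-25/66) + 1(65/66) = 115/66; a_4 = (115/66)/(84/5) = 575/5544
  n = 5: D(5) = 5(5 + 1/5) = 26; numerator = -2(575/5544) + 1(-25/66) = -1625/2772; a_5 = (-1625/2772)/(26) = -125/5544

r = 2; a_0 = 1; a_1 = -5/3; a_2 = 65/66; a_3 = -25/66; a_4 = 575/5544; a_5 = -125/5544


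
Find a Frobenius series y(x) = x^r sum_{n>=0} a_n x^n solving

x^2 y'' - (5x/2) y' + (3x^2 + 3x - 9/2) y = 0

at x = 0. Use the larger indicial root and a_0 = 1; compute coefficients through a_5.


Write in Frobenius form y'' + (p(x)/x) y' + (q(x)/x^2) y = 0:
  p(x) = -5/2,  q(x) = 3x^2 + 3x - 9/2.
Indicial equation: r(r-1) + (-5/2) r + (-9/2) = 0 -> roots r_1 = 9/2, r_2 = -1.
Take r = r_1 = 9/2. Let y(x) = x^r sum_{n>=0} a_n x^n with a_0 = 1.
Substitute y = x^r sum a_n x^n and match x^{r+n}. The recurrence is
  D(n) a_n + 3 a_{n-1} + 3 a_{n-2} = 0,  where D(n) = (r+n)(r+n-1) + (-5/2)(r+n) + (-9/2).
  a_n = [-3 a_{n-1} - 3 a_{n-2}] / D(n).
Since the indicial polynomial factors as (r - r_1)(r - r_2), D(n) = (r_1 + n - r_1)(r_1 + n - r_2) = n(n + 11/2).
Evaluating step by step (a_0 = 1):
  n = 1: D(1) = 1(1 + 11/2) = 13/2; numerator = -3(1) = -3; a_1 = (-3)/(13/2) = -6/13
  n = 2: D(2) = 2(2 + 11/2) = 15; numerator = -3(-6/13) - 3(1) = -21/13; a_2 = (-21/13)/(15) = -7/65
  n = 3: D(3) = 3(3 + 11/2) = 51/2; numerator = -3(-7/65) - 3(-6/13) = 111/65; a_3 = (111/65)/(51/2) = 74/1105
  n = 4: D(4) = 4(4 + 11/2) = 38; numerator = -3(74/1105) - 3(-7/65) = 27/221; a_4 = (27/221)/(38) = 27/8398
  n = 5: D(5) = 5(5 + 11/2) = 105/2; numerator = -3(27/8398) - 3(74/1105) = -8841/41990; a_5 = (-8841/41990)/(105/2) = -421/104975

r = 9/2; a_0 = 1; a_1 = -6/13; a_2 = -7/65; a_3 = 74/1105; a_4 = 27/8398; a_5 = -421/104975


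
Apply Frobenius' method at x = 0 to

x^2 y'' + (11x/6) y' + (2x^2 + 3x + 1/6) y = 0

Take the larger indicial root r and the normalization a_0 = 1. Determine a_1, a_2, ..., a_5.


Write in Frobenius form y'' + (p(x)/x) y' + (q(x)/x^2) y = 0:
  p(x) = 11/6,  q(x) = 2x^2 + 3x + 1/6.
Indicial equation: r(r-1) + (11/6) r + (1/6) = 0 -> roots r_1 = -1/3, r_2 = -1/2.
Take r = r_1 = -1/3. Let y(x) = x^r sum_{n>=0} a_n x^n with a_0 = 1.
Substitute y = x^r sum a_n x^n and match x^{r+n}. The recurrence is
  D(n) a_n + 3 a_{n-1} + 2 a_{n-2} = 0,  where D(n) = (r+n)(r+n-1) + (11/6)(r+n) + (1/6).
  a_n = [-3 a_{n-1} - 2 a_{n-2}] / D(n).
Since the indicial polynomial factors as (r - r_1)(r - r_2), D(n) = (r_1 + n - r_1)(r_1 + n - r_2) = n(n + 1/6).
Evaluating step by step (a_0 = 1):
  n = 1: D(1) = 1(1 + 1/6) = 7/6; numerator = -3(1) = -3; a_1 = (-3)/(7/6) = -18/7
  n = 2: D(2) = 2(2 + 1/6) = 13/3; numerator = -3(-18/7) - 2(1) = 40/7; a_2 = (40/7)/(13/3) = 120/91
  n = 3: D(3) = 3(3 + 1/6) = 19/2; numerator = -3(120/91) - 2(-18/7) = 108/91; a_3 = (108/91)/(19/2) = 216/1729
  n = 4: D(4) = 4(4 + 1/6) = 50/3; numerator = -3(216/1729) - 2(120/91) = -744/247; a_4 = (-744/247)/(50/3) = -1116/6175
  n = 5: D(5) = 5(5 + 1/6) = 155/6; numerator = -3(-1116/6175) - 2(216/1729) = 972/3325; a_5 = (972/3325)/(155/6) = 5832/515375

r = -1/3; a_0 = 1; a_1 = -18/7; a_2 = 120/91; a_3 = 216/1729; a_4 = -1116/6175; a_5 = 5832/515375


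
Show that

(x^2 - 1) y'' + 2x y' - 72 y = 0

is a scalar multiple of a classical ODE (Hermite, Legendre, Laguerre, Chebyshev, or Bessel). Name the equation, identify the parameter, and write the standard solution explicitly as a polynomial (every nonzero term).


All three coefficients share the factor -1; dividing through by -1 gives  (1 - x^2) y'' - 2x y' + 72 y = 0.
This matches the Legendre equation (1 - x^2) y'' - 2x y' + n(n+1) y = 0 (note the -2x y' term) with n(n+1) = 72, so n = 8; the polynomial solution is P_8(x).
With y = sum_k a_k x^k, matching x^k gives (k+2)(k+1) a_{k+2} = [k(k+1) - n(n+1)] a_k = (k - 8)(k + 9) a_k. The right side vanishes at k = 8, so the series with the parity of 8 terminates at degree 8.
Standard normalization (P_n(1) = 1): leading coefficient (2n)!/(2^n (n!)^2) = 20922789888000/(256*1625702400) = 6435/128, so a_8 = 6435/128. Work downward with a_k = (k+1)(k+2) a_{k+2} / ((k - 8)(k + 9)):
  a_6 = (7)(8)(6435/128) / ((6 - 8)(6 + 9)) = (45045/16)/(-30) = -3003/32
  a_4 = (5)(6)(-3003/32) / ((4 - 8)(4 + 9)) = (-45045/16)/(-52) = 3465/64
  a_2 = (3)(4)(3465/64) / ((2 - 8)(2 + 9)) = (10395/16)/(-66) = -315/32
  a_0 = (1)(2)(-315/32) / ((0 - 8)(0 + 9)) = (-315/16)/(-72) = 35/128
Hence P_8(x) = 6435 x^8/128 - 3003 x^6/32 + 3465 x^4/64 - 315 x^2/32 + 35/128.

P_8(x); series = 6435 x^8/128 - 3003 x^6/32 + 3465 x^4/64 - 315 x^2/32 + 35/128


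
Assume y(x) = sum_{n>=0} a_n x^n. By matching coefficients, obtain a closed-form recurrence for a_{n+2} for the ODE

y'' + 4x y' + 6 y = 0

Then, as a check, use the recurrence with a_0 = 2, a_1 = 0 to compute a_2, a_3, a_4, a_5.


Substitute y = sum_n a_n x^n.
y''(x) has coefficient (n+2)(n+1) a_{n+2} at x^n;
4 x y'(x) has coefficient 4 n a_n at x^n (shift);
6 y(x) has coefficient 6 a_n at x^n.
Matching x^n: (n+2)(n+1) a_{n+2} + (4n + 6) a_n = 0.
Thus a_{n+2} = (-4n - 6) / ((n+1)(n+2)) * a_n.

Check with a_0 = 2, a_1 = 0 (apply the recurrence for n = 0, 1, 2, 3): a_0 = 2, a_1 = 0, a_2 = -6, a_3 = 0, a_4 = 7, a_5 = 0.

a_(n+2) = (-4n - 6) / ((n+1)(n+2)) * a_n; check: a_0 = 2, a_1 = 0, a_2 = -6, a_3 = 0, a_4 = 7, a_5 = 0


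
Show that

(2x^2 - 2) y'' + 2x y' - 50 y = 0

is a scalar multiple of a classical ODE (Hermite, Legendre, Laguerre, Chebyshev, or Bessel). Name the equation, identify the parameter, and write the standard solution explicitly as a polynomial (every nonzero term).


All three coefficients share the factor -2; dividing through by -2 gives  (1 - x^2) y'' - x y' + 25 y = 0.
This matches the Chebyshev equation (1 - x^2) y'' - x y' + n^2 y = 0 (note the -x y' term, not -2x y') with n^2 = 25, so n = 5; the polynomial solution is T_5(x).
With y = sum_k a_k x^k, matching x^k gives (k+2)(k+1) a_{k+2} = (k^2 - n^2) a_k = (k - 5)(k + 5) a_k. The right side vanishes at k = 5, so the series with the parity of 5 terminates at degree 5.
Standard normalization: leading coefficient of T_n is 2^(n-1), so a_5 = 2^4 = 16. Work downward with a_k = (k+1)(k+2) a_{k+2} / ((k - 5)(k + 5)):
  a_3 = (4)(5)(16) / ((3 - 5)(3 + 5)) = 320/(-16) = -20
  a_1 = (2)(3)(-20) / ((1 - 5)(1 + 5)) = -120/(-24) = 5
Hence T_5(x) = 16 x^5 - 20 x^3 + 5 x.

T_5(x); series = 16 x^5 - 20 x^3 + 5 x


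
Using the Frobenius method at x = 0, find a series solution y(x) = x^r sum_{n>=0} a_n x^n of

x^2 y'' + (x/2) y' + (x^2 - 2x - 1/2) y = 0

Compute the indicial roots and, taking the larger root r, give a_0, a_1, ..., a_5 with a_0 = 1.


Write in Frobenius form y'' + (p(x)/x) y' + (q(x)/x^2) y = 0:
  p(x) = 1/2,  q(x) = x^2 - 2x - 1/2.
Indicial equation: r(r-1) + (1/2) r + (-1/2) = 0 -> roots r_1 = 1, r_2 = -1/2.
Take r = r_1 = 1. Let y(x) = x^r sum_{n>=0} a_n x^n with a_0 = 1.
Substitute y = x^r sum a_n x^n and match x^{r+n}. The recurrence is
  D(n) a_n - 2 a_{n-1} + 1 a_{n-2} = 0,  where D(n) = (r+n)(r+n-1) + (1/2)(r+n) + (-1/2).
  a_n = [2 a_{n-1} - 1 a_{n-2}] / D(n).
Since the indicial polynomial factors as (r - r_1)(r - r_2), D(n) = (r_1 + n - r_1)(r_1 + n - r_2) = n(n + 3/2).
Evaluating step by step (a_0 = 1):
  n = 1: D(1) = 1(1 + 3/2) = 5/2; numerator = 2(1) = 2; a_1 = (2)/(5/2) = 4/5
  n = 2: D(2) = 2(2 + 3/2) = 7; numerator = 2(4/5) - 1(1) = 3/5; a_2 = (3/5)/(7) = 3/35
  n = 3: D(3) = 3(3 + 3/2) = 27/2; numerator = 2(3/35) - 1(4/5) = -22/35; a_3 = (-22/35)/(27/2) = -44/945
  n = 4: D(4) = 4(4 + 3/2) = 22; numerator = 2(-44/945) - 1(3/35) = -169/945; a_4 = (-169/945)/(22) = -169/20790
  n = 5: D(5) = 5(5 + 3/2) = 65/2; numerator = 2(-169/20790) - 1(-44/945) = 1/33; a_5 = (1/33)/(65/2) = 2/2145

r = 1; a_0 = 1; a_1 = 4/5; a_2 = 3/35; a_3 = -44/945; a_4 = -169/20790; a_5 = 2/2145


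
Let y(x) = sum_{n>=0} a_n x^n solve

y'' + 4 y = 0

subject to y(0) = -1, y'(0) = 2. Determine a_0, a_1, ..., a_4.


Ansatz: y(x) = sum_{n>=0} a_n x^n, so y'(x) = sum_{n>=1} n a_n x^(n-1) and y''(x) = sum_{n>=2} n(n-1) a_n x^(n-2).
Substitute into P(x) y'' + Q(x) y' + R(x) y = 0 with P(x) = 1, Q(x) = 0, R(x) = 4, and match powers of x.
Initial conditions: a_0 = -1, a_1 = 2.
Setting the coefficient of each power of x to zero and solving order by order (substituting the coefficients already found):
  x^0: 2 a_2 + 4 a_0 = 0  ->  2 a_2 = -4 a_0 = 4  ->  a_2 = 2
  x^1: 6 a_3 + 4 a_1 = 0  ->  6 a_3 = -4 a_1 = -8  ->  a_3 = -4/3
  x^2: 12 a_4 + 4 a_2 = 0  ->  12 a_4 = -4 a_2 = -8  ->  a_4 = -2/3
Truncated series: y(x) = -1 + 2 x + 2 x^2 - (4/3) x^3 - (2/3) x^4 + O(x^5).

a_0 = -1; a_1 = 2; a_2 = 2; a_3 = -4/3; a_4 = -2/3


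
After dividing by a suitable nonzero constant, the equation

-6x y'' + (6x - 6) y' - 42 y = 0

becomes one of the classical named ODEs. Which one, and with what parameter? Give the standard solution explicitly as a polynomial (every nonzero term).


All three coefficients share the factor -6; dividing through by -6 gives  x y'' + (1 - x) y' + 7 y = 0.
This matches the Laguerre equation x y'' + (1 - x) y' + n y = 0 with n = 7; the polynomial solution is L_7(x).
With y = sum_k a_k x^k, matching x^k gives (k+1)k a_{k+1} + (k+1) a_{k+1} - k a_k + n a_k = 0, i.e. (k+1)^2 a_{k+1} = (k - n) a_k = (k - 7) a_k. The right side vanishes at k = 7, so the series terminates at degree 7.
Standard normalization L_n(0) = 1 gives a_0 = 1. Work upward with a_{k+1} = (k - 7) a_k / (k+1)^2:
  a_1 = (0 - 7)(1) / 1^2 = -7/1 = -7
  a_2 = (1 - 7)(-7) / 2^2 = 42/4 = 21/2
  a_3 = (2 - 7)(21/2) / 3^2 = (-105/2)/9 = -35/6
  a_4 = (3 - 7)(-35/6) / 4^2 = (70/3)/16 = 35/24
  a_5 = (4 - 7)(35/24) / 5^2 = (-35/8)/25 = -7/40
  a_6 = (5 - 7)(-7/40) / 6^2 = (7/20)/36 = 7/720
  a_7 = (6 - 7)(7/720) / 7^2 = (-7/720)/49 = -1/5040
Hence L_7(x) = -x^7/5040 + 7 x^6/720 - 7 x^5/40 + 35 x^4/24 - 35 x^3/6 + 21 x^2/2 - 7 x + 1.

L_7(x); series = -x^7/5040 + 7 x^6/720 - 7 x^5/40 + 35 x^4/24 - 35 x^3/6 + 21 x^2/2 - 7 x + 1


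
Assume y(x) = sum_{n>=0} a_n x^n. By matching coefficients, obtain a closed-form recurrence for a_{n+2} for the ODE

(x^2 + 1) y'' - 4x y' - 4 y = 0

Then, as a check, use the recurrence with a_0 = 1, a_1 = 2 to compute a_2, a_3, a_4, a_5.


Substitute y = sum_n a_n x^n.
(1 + 1 x^2) y'' contributes (n+2)(n+1) a_{n+2} + n(n-1) a_n at x^n.
-4 x y'(x) contributes -4 n a_n at x^n.
-4 y(x) contributes -4 a_n at x^n.
Matching x^n: (n+2)(n+1) a_{n+2} + (n(n-1) - 4 n - 4) a_n = 0.
Thus a_{n+2} = (-n(n-1) + 4 n + 4) / ((n+1)(n+2)) * a_n.

Check with a_0 = 1, a_1 = 2 (apply the recurrence for n = 0, 1, 2, 3): a_0 = 1, a_1 = 2, a_2 = 2, a_3 = 8/3, a_4 = 5/3, a_5 = 4/3.

a_(n+2) = (-n(n-1) + 4 n + 4) / ((n+1)(n+2)) * a_n; check: a_0 = 1, a_1 = 2, a_2 = 2, a_3 = 8/3, a_4 = 5/3, a_5 = 4/3


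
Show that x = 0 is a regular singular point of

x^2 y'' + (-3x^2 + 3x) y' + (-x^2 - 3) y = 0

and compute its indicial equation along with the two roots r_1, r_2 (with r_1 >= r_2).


Divide by x^2 to reach normal form y'' + P_1(x) y' + P_2(x) y = 0 with P_1(x) = -3 + 3/x and P_2(x) = -1 - 3/x^2.
x = 0 is a singular point because the y'-coefficient -3 + 3/x has a pole at x = 0 and the y-coefficient -1 - 3/x^2 has a pole at x = 0.
It is a regular singular point because x P_1(x) = p(x) = 3 - 3x and x^2 P_2(x) = q(x) = -x^2 - 3 are polynomials, hence analytic at x = 0.
p(0) = 3,  q(0) = -3.
Indicial equation: r(r-1) + p(0) r + q(0) = 0, i.e. r^2 + (p(0) - 1) r + q(0) = 0, i.e. r^2 + 2 r - 3 = 0.
Discriminant: (2)^2 - 4(-3) = 16, so r = (-2 ± 4)/2.
Solving: r_1 = 1, r_2 = -3.

indicial: r^2 + 2 r - 3 = 0; roots r_1 = 1, r_2 = -3


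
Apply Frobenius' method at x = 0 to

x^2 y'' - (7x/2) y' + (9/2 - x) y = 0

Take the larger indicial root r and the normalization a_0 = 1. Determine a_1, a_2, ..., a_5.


Write in Frobenius form y'' + (p(x)/x) y' + (q(x)/x^2) y = 0:
  p(x) = -7/2,  q(x) = 9/2 - x.
Indicial equation: r(r-1) + (-7/2) r + (9/2) = 0 -> roots r_1 = 3, r_2 = 3/2.
Take r = r_1 = 3. Let y(x) = x^r sum_{n>=0} a_n x^n with a_0 = 1.
Substitute y = x^r sum a_n x^n and match x^{r+n}. The recurrence is
  D(n) a_n - 1 a_{n-1} = 0,  where D(n) = (r+n)(r+n-1) + (-7/2)(r+n) + (9/2).
  a_n = 1 / D(n) * a_{n-1}.
Since the indicial polynomial factors as (r - r_1)(r - r_2), D(n) = (r_1 + n - r_1)(r_1 + n - r_2) = n(n + 3/2).
Evaluating step by step (a_0 = 1):
  n = 1: D(1) = 1(1 + 3/2) = 5/2; numerator = 1(1) = 1; a_1 = (1)/(5/2) = 2/5
  n = 2: D(2) = 2(2 + 3/2) = 7; numerator = 1(2/5) = 2/5; a_2 = (2/5)/(7) = 2/35
  n = 3: D(3) = 3(3 + 3/2) = 27/2; numerator = 1(2/35) = 2/35; a_3 = (2/35)/(27/2) = 4/945
  n = 4: D(4) = 4(4 + 3/2) = 22; numerator = 1(4/945) = 4/945; a_4 = (4/945)/(22) = 2/10395
  n = 5: D(5) = 5(5 + 3/2) = 65/2; numerator = 1(2/10395) = 2/10395; a_5 = (2/10395)/(65/2) = 4/675675

r = 3; a_0 = 1; a_1 = 2/5; a_2 = 2/35; a_3 = 4/945; a_4 = 2/10395; a_5 = 4/675675


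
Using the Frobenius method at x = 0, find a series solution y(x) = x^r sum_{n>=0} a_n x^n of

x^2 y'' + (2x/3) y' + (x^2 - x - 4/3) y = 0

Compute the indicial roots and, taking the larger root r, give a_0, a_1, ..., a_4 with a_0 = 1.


Write in Frobenius form y'' + (p(x)/x) y' + (q(x)/x^2) y = 0:
  p(x) = 2/3,  q(x) = x^2 - x - 4/3.
Indicial equation: r(r-1) + (2/3) r + (-4/3) = 0 -> roots r_1 = 4/3, r_2 = -1.
Take r = r_1 = 4/3. Let y(x) = x^r sum_{n>=0} a_n x^n with a_0 = 1.
Substitute y = x^r sum a_n x^n and match x^{r+n}. The recurrence is
  D(n) a_n - 1 a_{n-1} + 1 a_{n-2} = 0,  where D(n) = (r+n)(r+n-1) + (2/3)(r+n) + (-4/3).
  a_n = [1 a_{n-1} - 1 a_{n-2}] / D(n).
Since the indicial polynomial factors as (r - r_1)(r - r_2), D(n) = (r_1 + n - r_1)(r_1 + n - r_2) = n(n + 7/3).
Evaluating step by step (a_0 = 1):
  n = 1: D(1) = 1(1 + 7/3) = 10/3; numerator = 1(1) = 1; a_1 = (1)/(10/3) = 3/10
  n = 2: D(2) = 2(2 + 7/3) = 26/3; numerator = 1(3/10) - 1(1) = -7/10; a_2 = (-7/10)/(26/3) = -21/260
  n = 3: D(3) = 3(3 + 7/3) = 16; numerator = 1(-21/260) - 1(3/10) = -99/260; a_3 = (-99/260)/(16) = -99/4160
  n = 4: D(4) = 4(4 + 7/3) = 76/3; numerator = 1(-99/4160) - 1(-21/260) = 237/4160; a_4 = (237/4160)/(76/3) = 711/316160

r = 4/3; a_0 = 1; a_1 = 3/10; a_2 = -21/260; a_3 = -99/4160; a_4 = 711/316160


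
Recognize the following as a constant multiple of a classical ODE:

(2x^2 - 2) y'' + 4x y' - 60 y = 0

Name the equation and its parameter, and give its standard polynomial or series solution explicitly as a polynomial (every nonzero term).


All three coefficients share the factor -2; dividing through by -2 gives  (1 - x^2) y'' - 2x y' + 30 y = 0.
This matches the Legendre equation (1 - x^2) y'' - 2x y' + n(n+1) y = 0 (note the -2x y' term) with n(n+1) = 30, so n = 5; the polynomial solution is P_5(x).
With y = sum_k a_k x^k, matching x^k gives (k+2)(k+1) a_{k+2} = [k(k+1) - n(n+1)] a_k = (k - 5)(k + 6) a_k. The right side vanishes at k = 5, so the series with the parity of 5 terminates at degree 5.
Standard normalization (P_n(1) = 1): leading coefficient (2n)!/(2^n (n!)^2) = 3628800/(32*14400) = 63/8, so a_5 = 63/8. Work downward with a_k = (k+1)(k+2) a_{k+2} / ((k - 5)(k + 6)):
  a_3 = (4)(5)(63/8) / ((3 - 5)(3 + 6)) = (315/2)/(-18) = -35/4
  a_1 = (2)(3)(-35/4) / ((1 - 5)(1 + 6)) = (-105/2)/(-28) = 15/8
Hence P_5(x) = 63 x^5/8 - 35 x^3/4 + 15 x/8.

P_5(x); series = 63 x^5/8 - 35 x^3/4 + 15 x/8


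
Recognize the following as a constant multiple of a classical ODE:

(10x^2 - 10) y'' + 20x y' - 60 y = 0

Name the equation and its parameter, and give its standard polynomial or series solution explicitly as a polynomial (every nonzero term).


All three coefficients share the factor -10; dividing through by -10 gives  (1 - x^2) y'' - 2x y' + 6 y = 0.
This matches the Legendre equation (1 - x^2) y'' - 2x y' + n(n+1) y = 0 (note the -2x y' term) with n(n+1) = 6, so n = 2; the polynomial solution is P_2(x).
With y = sum_k a_k x^k, matching x^k gives (k+2)(k+1) a_{k+2} = [k(k+1) - n(n+1)] a_k = (k - 2)(k + 3) a_k. The right side vanishes at k = 2, so the series with the parity of 2 terminates at degree 2.
Standard normalization (P_n(1) = 1): leading coefficient (2n)!/(2^n (n!)^2) = 24/(4*4) = 3/2, so a_2 = 3/2. Work downward with a_k = (k+1)(k+2) a_{k+2} / ((k - 2)(k + 3)):
  a_0 = (1)(2)(3/2) / ((0 - 2)(0 + 3)) = 3/(-6) = -1/2
Hence P_2(x) = 3 x^2/2 - 1/2.

P_2(x); series = 3 x^2/2 - 1/2


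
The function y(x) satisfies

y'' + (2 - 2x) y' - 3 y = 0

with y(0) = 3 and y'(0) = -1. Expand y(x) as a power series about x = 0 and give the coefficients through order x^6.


Ansatz: y(x) = sum_{n>=0} a_n x^n, so y'(x) = sum_{n>=1} n a_n x^(n-1) and y''(x) = sum_{n>=2} n(n-1) a_n x^(n-2).
Substitute into P(x) y'' + Q(x) y' + R(x) y = 0 with P(x) = 1, Q(x) = 2 - 2x, R(x) = -3, and match powers of x.
Initial conditions: a_0 = 3, a_1 = -1.
Setting the coefficient of each power of x to zero and solving order by order (substituting the coefficients already found):
  x^0: 2 a_2 + 2 a_1 - 3 a_0 = 0  ->  2 a_2 = -2 a_1 + 3 a_0 = 11  ->  a_2 = 11/2
  x^1: 6 a_3 + 4 a_2 - 5 a_1 = 0  ->  6 a_3 = -4 a_2 + 5 a_1 = -27  ->  a_3 = -9/2
  x^2: 12 a_4 + 6 a_3 - 7 a_2 = 0  ->  12 a_4 = -6 a_3 + 7 a_2 = 131/2  ->  a_4 = 131/24
  x^3: 20 a_5 + 8 a_4 - 9 a_3 = 0  ->  20 a_5 = -8 a_4 + 9 a_3 = -505/6  ->  a_5 = -101/24
  x^4: 30 a_6 + 10 a_5 - 11 a_4 = 0  ->  30 a_6 = -10 a_5 + 11 a_4 = 817/8  ->  a_6 = 817/240
Truncated series: y(x) = 3 - x + (11/2) x^2 - (9/2) x^3 + (131/24) x^4 - (101/24) x^5 + (817/240) x^6 + O(x^7).

a_0 = 3; a_1 = -1; a_2 = 11/2; a_3 = -9/2; a_4 = 131/24; a_5 = -101/24; a_6 = 817/240


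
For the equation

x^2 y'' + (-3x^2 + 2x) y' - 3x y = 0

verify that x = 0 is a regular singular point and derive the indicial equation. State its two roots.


Divide by x^2 to reach normal form y'' + P_1(x) y' + P_2(x) y = 0 with P_1(x) = -3 + 2/x and P_2(x) = -3/x.
x = 0 is a singular point because the y'-coefficient -3 + 2/x has a pole at x = 0 and the y-coefficient -3/x has a pole at x = 0.
It is a regular singular point because x P_1(x) = p(x) = 2 - 3x and x^2 P_2(x) = q(x) = -3x are polynomials, hence analytic at x = 0.
p(0) = 2,  q(0) = 0.
Indicial equation: r(r-1) + p(0) r + q(0) = 0, i.e. r^2 + (p(0) - 1) r + q(0) = 0, i.e. r^2 + 1 r = 0.
Discriminant: (1)^2 - 4(0) = 1, so r = (-1 ± 1)/2.
Solving: r_1 = 0, r_2 = -1.

indicial: r^2 + 1 r = 0; roots r_1 = 0, r_2 = -1


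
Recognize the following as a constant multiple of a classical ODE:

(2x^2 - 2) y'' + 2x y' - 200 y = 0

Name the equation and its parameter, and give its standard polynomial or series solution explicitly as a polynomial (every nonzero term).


All three coefficients share the factor -2; dividing through by -2 gives  (1 - x^2) y'' - x y' + 100 y = 0.
This matches the Chebyshev equation (1 - x^2) y'' - x y' + n^2 y = 0 (note the -x y' term, not -2x y') with n^2 = 100, so n = 10; the polynomial solution is T_10(x).
With y = sum_k a_k x^k, matching x^k gives (k+2)(k+1) a_{k+2} = (k^2 - n^2) a_k = (k - 10)(k + 10) a_k. The right side vanishes at k = 10, so the series with the parity of 10 terminates at degree 10.
Standard normalization: leading coefficient of T_n is 2^(n-1), so a_10 = 2^9 = 512. Work downward with a_k = (k+1)(k+2) a_{k+2} / ((k - 10)(k + 10)):
  a_8 = (9)(10)(512) / ((8 - 10)(8 + 10)) = 46080/(-36) = -1280
  a_6 = (7)(8)(-1280) / ((6 - 10)(6 + 10)) = -71680/(-64) = 1120
  a_4 = (5)(6)(1120) / ((4 - 10)(4 + 10)) = 33600/(-84) = -400
  a_2 = (3)(4)(-400) / ((2 - 10)(2 + 10)) = -4800/(-96) = 50
  a_0 = (1)(2)(50) / ((0 - 10)(0 + 10)) = 100/(-100) = -1
Hence T_10(x) = 512 x^10 - 1280 x^8 + 1120 x^6 - 400 x^4 + 50 x^2 - 1.

T_10(x); series = 512 x^10 - 1280 x^8 + 1120 x^6 - 400 x^4 + 50 x^2 - 1


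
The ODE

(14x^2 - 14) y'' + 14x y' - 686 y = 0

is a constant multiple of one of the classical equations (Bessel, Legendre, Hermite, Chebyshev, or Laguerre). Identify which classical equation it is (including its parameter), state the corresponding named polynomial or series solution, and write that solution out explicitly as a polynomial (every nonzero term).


All three coefficients share the factor -14; dividing through by -14 gives  (1 - x^2) y'' - x y' + 49 y = 0.
This matches the Chebyshev equation (1 - x^2) y'' - x y' + n^2 y = 0 (note the -x y' term, not -2x y') with n^2 = 49, so n = 7; the polynomial solution is T_7(x).
With y = sum_k a_k x^k, matching x^k gives (k+2)(k+1) a_{k+2} = (k^2 - n^2) a_k = (k - 7)(k + 7) a_k. The right side vanishes at k = 7, so the series with the parity of 7 terminates at degree 7.
Standard normalization: leading coefficient of T_n is 2^(n-1), so a_7 = 2^6 = 64. Work downward with a_k = (k+1)(k+2) a_{k+2} / ((k - 7)(k + 7)):
  a_5 = (6)(7)(64) / ((5 - 7)(5 + 7)) = 2688/(-24) = -112
  a_3 = (4)(5)(-112) / ((3 - 7)(3 + 7)) = -2240/(-40) = 56
  a_1 = (2)(3)(56) / ((1 - 7)(1 + 7)) = 336/(-48) = -7
Hence T_7(x) = 64 x^7 - 112 x^5 + 56 x^3 - 7 x.

T_7(x); series = 64 x^7 - 112 x^5 + 56 x^3 - 7 x


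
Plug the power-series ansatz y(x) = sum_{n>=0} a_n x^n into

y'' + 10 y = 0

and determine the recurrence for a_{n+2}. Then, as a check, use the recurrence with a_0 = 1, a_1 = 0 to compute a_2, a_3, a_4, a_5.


Substitute y = sum_n a_n x^n into y'' + (const) y = 0.
y''(x) = sum_{n>=0} (n+2)(n+1) a_{n+2} x^n.
The ODE becomes sum_n [(n+2)(n+1) a_{n+2} + 10 a_n] x^n = 0.
Setting each coefficient to zero gives the recurrence:
  (n+2)(n+1) a_{n+2} + 10 a_n = 0,
  a_{n+2} = -10 / ((n+1)(n+2)) a_n.

Check with a_0 = 1, a_1 = 0 (apply the recurrence for n = 0, 1, 2, 3): a_0 = 1, a_1 = 0, a_2 = -5, a_3 = 0, a_4 = 25/6, a_5 = 0.

a_{n+2} = -10/((n+1)(n+2)) * a_n; check: a_0 = 1, a_1 = 0, a_2 = -5, a_3 = 0, a_4 = 25/6, a_5 = 0


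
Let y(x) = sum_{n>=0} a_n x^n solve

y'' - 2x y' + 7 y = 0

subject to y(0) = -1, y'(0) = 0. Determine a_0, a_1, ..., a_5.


Ansatz: y(x) = sum_{n>=0} a_n x^n, so y'(x) = sum_{n>=1} n a_n x^(n-1) and y''(x) = sum_{n>=2} n(n-1) a_n x^(n-2).
Substitute into P(x) y'' + Q(x) y' + R(x) y = 0 with P(x) = 1, Q(x) = -2x, R(x) = 7, and match powers of x.
Initial conditions: a_0 = -1, a_1 = 0.
Setting the coefficient of each power of x to zero and solving order by order (substituting the coefficients already found):
  x^0: 2 a_2 + 7 a_0 = 0  ->  2 a_2 = -7 a_0 = 7  ->  a_2 = 7/2
  x^1: 6 a_3 + 5 a_1 = 0  ->  6 a_3 = -5 a_1 = 0  ->  a_3 = 0
  x^2: 12 a_4 + 3 a_2 = 0  ->  12 a_4 = -3 a_2 = -21/2  ->  a_4 = -7/8
  x^3: 20 a_5 + a_3 = 0  ->  20 a_5 = -a_3 = 0  ->  a_5 = 0
Truncated series: y(x) = -1 + (7/2) x^2 - (7/8) x^4 + O(x^6).

a_0 = -1; a_1 = 0; a_2 = 7/2; a_3 = 0; a_4 = -7/8; a_5 = 0


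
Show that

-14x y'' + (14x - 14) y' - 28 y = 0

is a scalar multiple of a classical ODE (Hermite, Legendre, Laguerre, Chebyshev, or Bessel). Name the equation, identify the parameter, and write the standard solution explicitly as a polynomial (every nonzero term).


All three coefficients share the factor -14; dividing through by -14 gives  x y'' + (1 - x) y' + 2 y = 0.
This matches the Laguerre equation x y'' + (1 - x) y' + n y = 0 with n = 2; the polynomial solution is L_2(x).
With y = sum_k a_k x^k, matching x^k gives (k+1)k a_{k+1} + (k+1) a_{k+1} - k a_k + n a_k = 0, i.e. (k+1)^2 a_{k+1} = (k - n) a_k = (k - 2) a_k. The right side vanishes at k = 2, so the series terminates at degree 2.
Standard normalization L_n(0) = 1 gives a_0 = 1. Work upward with a_{k+1} = (k - 2) a_k / (k+1)^2:
  a_1 = (0 - 2)(1) / 1^2 = -2/1 = -2
  a_2 = (1 - 2)(-2) / 2^2 = 2/4 = 1/2
Hence L_2(x) = x^2/2 - 2 x + 1.

L_2(x); series = x^2/2 - 2 x + 1


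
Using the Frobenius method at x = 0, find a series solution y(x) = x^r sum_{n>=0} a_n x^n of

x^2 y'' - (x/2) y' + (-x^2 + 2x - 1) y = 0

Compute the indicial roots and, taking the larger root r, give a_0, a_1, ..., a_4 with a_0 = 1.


Write in Frobenius form y'' + (p(x)/x) y' + (q(x)/x^2) y = 0:
  p(x) = -1/2,  q(x) = -x^2 + 2x - 1.
Indicial equation: r(r-1) + (-1/2) r + (-1) = 0 -> roots r_1 = 2, r_2 = -1/2.
Take r = r_1 = 2. Let y(x) = x^r sum_{n>=0} a_n x^n with a_0 = 1.
Substitute y = x^r sum a_n x^n and match x^{r+n}. The recurrence is
  D(n) a_n + 2 a_{n-1} - 1 a_{n-2} = 0,  where D(n) = (r+n)(r+n-1) + (-1/2)(r+n) + (-1).
  a_n = [-2 a_{n-1} + 1 a_{n-2}] / D(n).
Since the indicial polynomial factors as (r - r_1)(r - r_2), D(n) = (r_1 + n - r_1)(r_1 + n - r_2) = n(n + 5/2).
Evaluating step by step (a_0 = 1):
  n = 1: D(1) = 1(1 + 5/2) = 7/2; numerator = -2(1) = -2; a_1 = (-2)/(7/2) = -4/7
  n = 2: D(2) = 2(2 + 5/2) = 9; numerator = -2(-4/7) + 1(1) = 15/7; a_2 = (15/7)/(9) = 5/21
  n = 3: D(3) = 3(3 + 5/2) = 33/2; numerator = -2(5/21) + 1(-4/7) = -22/21; a_3 = (-22/21)/(33/2) = -4/63
  n = 4: D(4) = 4(4 + 5/2) = 26; numerator = -2(-4/63) + 1(5/21) = 23/63; a_4 = (23/63)/(26) = 23/1638

r = 2; a_0 = 1; a_1 = -4/7; a_2 = 5/21; a_3 = -4/63; a_4 = 23/1638


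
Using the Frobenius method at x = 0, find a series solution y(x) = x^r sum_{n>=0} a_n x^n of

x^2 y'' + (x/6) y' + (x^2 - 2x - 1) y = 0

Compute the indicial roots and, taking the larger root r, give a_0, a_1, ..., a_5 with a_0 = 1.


Write in Frobenius form y'' + (p(x)/x) y' + (q(x)/x^2) y = 0:
  p(x) = 1/6,  q(x) = x^2 - 2x - 1.
Indicial equation: r(r-1) + (1/6) r + (-1) = 0 -> roots r_1 = 3/2, r_2 = -2/3.
Take r = r_1 = 3/2. Let y(x) = x^r sum_{n>=0} a_n x^n with a_0 = 1.
Substitute y = x^r sum a_n x^n and match x^{r+n}. The recurrence is
  D(n) a_n - 2 a_{n-1} + 1 a_{n-2} = 0,  where D(n) = (r+n)(r+n-1) + (1/6)(r+n) + (-1).
  a_n = [2 a_{n-1} - 1 a_{n-2}] / D(n).
Since the indicial polynomial factors as (r - r_1)(r - r_2), D(n) = (r_1 + n - r_1)(r_1 + n - r_2) = n(n + 13/6).
Evaluating step by step (a_0 = 1):
  n = 1: D(1) = 1(1 + 13/6) = 19/6; numerator = 2(1) = 2; a_1 = (2)/(19/6) = 12/19
  n = 2: D(2) = 2(2 + 13/6) = 25/3; numerator = 2(12/19) - 1(1) = 5/19; a_2 = (5/19)/(25/3) = 3/95
  n = 3: D(3) = 3(3 + 13/6) = 31/2; numerator = 2(3/95) - 1(12/19) = -54/95; a_3 = (-54/95)/(31/2) = -108/2945
  n = 4: D(4) = 4(4 + 13/6) = 74/3; numerator = 2(-108/2945) - 1(3/95) = -309/2945; a_4 = (-309/2945)/(74/3) = -927/217930
  n = 5: D(5) = 5(5 + 13/6) = 215/6; numerator = 2(-927/217930) - 1(-108/2945) = 99/3515; a_5 = (99/3515)/(215/6) = 594/755725

r = 3/2; a_0 = 1; a_1 = 12/19; a_2 = 3/95; a_3 = -108/2945; a_4 = -927/217930; a_5 = 594/755725


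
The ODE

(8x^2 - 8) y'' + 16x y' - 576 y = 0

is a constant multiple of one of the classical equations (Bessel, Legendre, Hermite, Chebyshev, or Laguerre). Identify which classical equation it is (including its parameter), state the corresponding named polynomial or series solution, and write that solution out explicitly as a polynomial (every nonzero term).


All three coefficients share the factor -8; dividing through by -8 gives  (1 - x^2) y'' - 2x y' + 72 y = 0.
This matches the Legendre equation (1 - x^2) y'' - 2x y' + n(n+1) y = 0 (note the -2x y' term) with n(n+1) = 72, so n = 8; the polynomial solution is P_8(x).
With y = sum_k a_k x^k, matching x^k gives (k+2)(k+1) a_{k+2} = [k(k+1) - n(n+1)] a_k = (k - 8)(k + 9) a_k. The right side vanishes at k = 8, so the series with the parity of 8 terminates at degree 8.
Standard normalization (P_n(1) = 1): leading coefficient (2n)!/(2^n (n!)^2) = 20922789888000/(256*1625702400) = 6435/128, so a_8 = 6435/128. Work downward with a_k = (k+1)(k+2) a_{k+2} / ((k - 8)(k + 9)):
  a_6 = (7)(8)(6435/128) / ((6 - 8)(6 + 9)) = (45045/16)/(-30) = -3003/32
  a_4 = (5)(6)(-3003/32) / ((4 - 8)(4 + 9)) = (-45045/16)/(-52) = 3465/64
  a_2 = (3)(4)(3465/64) / ((2 - 8)(2 + 9)) = (10395/16)/(-66) = -315/32
  a_0 = (1)(2)(-315/32) / ((0 - 8)(0 + 9)) = (-315/16)/(-72) = 35/128
Hence P_8(x) = 6435 x^8/128 - 3003 x^6/32 + 3465 x^4/64 - 315 x^2/32 + 35/128.

P_8(x); series = 6435 x^8/128 - 3003 x^6/32 + 3465 x^4/64 - 315 x^2/32 + 35/128


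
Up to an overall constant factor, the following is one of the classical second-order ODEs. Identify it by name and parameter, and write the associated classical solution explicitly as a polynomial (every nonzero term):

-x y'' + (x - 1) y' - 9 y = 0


All three coefficients share the factor -1; dividing through by -1 gives  x y'' + (1 - x) y' + 9 y = 0.
This matches the Laguerre equation x y'' + (1 - x) y' + n y = 0 with n = 9; the polynomial solution is L_9(x).
With y = sum_k a_k x^k, matching x^k gives (k+1)k a_{k+1} + (k+1) a_{k+1} - k a_k + n a_k = 0, i.e. (k+1)^2 a_{k+1} = (k - n) a_k = (k - 9) a_k. The right side vanishes at k = 9, so the series terminates at degree 9.
Standard normalization L_n(0) = 1 gives a_0 = 1. Work upward with a_{k+1} = (k - 9) a_k / (k+1)^2:
  a_1 = (0 - 9)(1) / 1^2 = -9/1 = -9
  a_2 = (1 - 9)(-9) / 2^2 = 72/4 = 18
  a_3 = (2 - 9)(18) / 3^2 = -126/9 = -14
  a_4 = (3 - 9)(-14) / 4^2 = 84/16 = 21/4
  a_5 = (4 - 9)(21/4) / 5^2 = (-105/4)/25 = -21/20
  a_6 = (5 - 9)(-21/20) / 6^2 = (21/5)/36 = 7/60
  a_7 = (6 - 9)(7/60) / 7^2 = (-7/20)/49 = -1/140
  a_8 = (7 - 9)(-1/140) / 8^2 = (1/70)/64 = 1/4480
  a_9 = (8 - 9)(1/4480) / 9^2 = (-1/4480)/81 = -1/362880
Hence L_9(x) = -x^9/362880 + x^8/4480 - x^7/140 + 7 x^6/60 - 21 x^5/20 + 21 x^4/4 - 14 x^3 + 18 x^2 - 9 x + 1.

L_9(x); series = -x^9/362880 + x^8/4480 - x^7/140 + 7 x^6/60 - 21 x^5/20 + 21 x^4/4 - 14 x^3 + 18 x^2 - 9 x + 1


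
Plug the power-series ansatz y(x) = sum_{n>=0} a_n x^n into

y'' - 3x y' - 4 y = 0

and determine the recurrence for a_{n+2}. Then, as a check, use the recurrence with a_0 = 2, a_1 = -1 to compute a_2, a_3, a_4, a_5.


Substitute y = sum_n a_n x^n.
y''(x) has coefficient (n+2)(n+1) a_{n+2} at x^n;
-3 x y'(x) has coefficient -3 n a_n at x^n (shift);
-4 y(x) has coefficient -4 a_n at x^n.
Matching x^n: (n+2)(n+1) a_{n+2} + (-3n - 4) a_n = 0.
Thus a_{n+2} = (3n + 4) / ((n+1)(n+2)) * a_n.

Check with a_0 = 2, a_1 = -1 (apply the recurrence for n = 0, 1, 2, 3): a_0 = 2, a_1 = -1, a_2 = 4, a_3 = -7/6, a_4 = 10/3, a_5 = -91/120.

a_(n+2) = (3n + 4) / ((n+1)(n+2)) * a_n; check: a_0 = 2, a_1 = -1, a_2 = 4, a_3 = -7/6, a_4 = 10/3, a_5 = -91/120


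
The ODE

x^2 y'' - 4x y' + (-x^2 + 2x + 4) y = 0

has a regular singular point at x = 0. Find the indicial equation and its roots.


Divide by x^2 to reach normal form y'' + P_1(x) y' + P_2(x) y = 0 with P_1(x) = -4/x and P_2(x) = -1 + 2/x + 4/x^2.
x = 0 is a singular point because the y'-coefficient -4/x has a pole at x = 0 and the y-coefficient -1 + 2/x + 4/x^2 has a pole at x = 0.
It is a regular singular point because x P_1(x) = p(x) = -4 and x^2 P_2(x) = q(x) = -x^2 + 2x + 4 are polynomials, hence analytic at x = 0.
p(0) = -4,  q(0) = 4.
Indicial equation: r(r-1) + p(0) r + q(0) = 0, i.e. r^2 + (p(0) - 1) r + q(0) = 0, i.e. r^2 - 5 r + 4 = 0.
Discriminant: (-5)^2 - 4(4) = 9, so r = (5 ± 3)/2.
Solving: r_1 = 4, r_2 = 1.

indicial: r^2 - 5 r + 4 = 0; roots r_1 = 4, r_2 = 1


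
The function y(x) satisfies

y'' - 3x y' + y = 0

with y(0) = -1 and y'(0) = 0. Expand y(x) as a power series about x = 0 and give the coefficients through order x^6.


Ansatz: y(x) = sum_{n>=0} a_n x^n, so y'(x) = sum_{n>=1} n a_n x^(n-1) and y''(x) = sum_{n>=2} n(n-1) a_n x^(n-2).
Substitute into P(x) y'' + Q(x) y' + R(x) y = 0 with P(x) = 1, Q(x) = -3x, R(x) = 1, and match powers of x.
Initial conditions: a_0 = -1, a_1 = 0.
Setting the coefficient of each power of x to zero and solving order by order (substituting the coefficients already found):
  x^0: 2 a_2 + a_0 = 0  ->  2 a_2 = -a_0 = 1  ->  a_2 = 1/2
  x^1: 6 a_3 - 2 a_1 = 0  ->  6 a_3 = 2 a_1 = 0  ->  a_3 = 0
  x^2: 12 a_4 - 5 a_2 = 0  ->  12 a_4 = 5 a_2 = 5/2  ->  a_4 = 5/24
  x^3: 20 a_5 - 8 a_3 = 0  ->  20 a_5 = 8 a_3 = 0  ->  a_5 = 0
  x^4: 30 a_6 - 11 a_4 = 0  ->  30 a_6 = 11 a_4 = 55/24  ->  a_6 = 11/144
Truncated series: y(x) = -1 + (1/2) x^2 + (5/24) x^4 + (11/144) x^6 + O(x^7).

a_0 = -1; a_1 = 0; a_2 = 1/2; a_3 = 0; a_4 = 5/24; a_5 = 0; a_6 = 11/144
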